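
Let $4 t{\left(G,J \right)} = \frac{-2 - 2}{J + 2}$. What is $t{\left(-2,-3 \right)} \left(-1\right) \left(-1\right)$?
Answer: $1$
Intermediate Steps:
$t{\left(G,J \right)} = - \frac{1}{2 + J}$ ($t{\left(G,J \right)} = \frac{\left(-2 - 2\right) \frac{1}{J + 2}}{4} = \frac{\left(-4\right) \frac{1}{2 + J}}{4} = - \frac{1}{2 + J}$)
$t{\left(-2,-3 \right)} \left(-1\right) \left(-1\right) = - \frac{1}{2 - 3} \left(-1\right) \left(-1\right) = - \frac{1}{-1} \left(-1\right) \left(-1\right) = \left(-1\right) \left(-1\right) \left(-1\right) \left(-1\right) = 1 \left(-1\right) \left(-1\right) = \left(-1\right) \left(-1\right) = 1$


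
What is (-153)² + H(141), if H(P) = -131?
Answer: 23278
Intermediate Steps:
(-153)² + H(141) = (-153)² - 131 = 23409 - 131 = 23278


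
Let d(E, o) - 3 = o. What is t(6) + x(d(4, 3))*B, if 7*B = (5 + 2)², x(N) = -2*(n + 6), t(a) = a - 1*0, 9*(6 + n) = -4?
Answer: 110/9 ≈ 12.222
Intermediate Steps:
d(E, o) = 3 + o
n = -58/9 (n = -6 + (⅑)*(-4) = -6 - 4/9 = -58/9 ≈ -6.4444)
t(a) = a (t(a) = a + 0 = a)
x(N) = 8/9 (x(N) = -2*(-58/9 + 6) = -2*(-4/9) = 8/9)
B = 7 (B = (5 + 2)²/7 = (⅐)*7² = (⅐)*49 = 7)
t(6) + x(d(4, 3))*B = 6 + (8/9)*7 = 6 + 56/9 = 110/9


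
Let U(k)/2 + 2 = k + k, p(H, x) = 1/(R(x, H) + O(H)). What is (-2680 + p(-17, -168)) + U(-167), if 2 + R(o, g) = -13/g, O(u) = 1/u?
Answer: -73761/22 ≈ -3352.8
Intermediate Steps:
O(u) = 1/u
R(o, g) = -2 - 13/g
p(H, x) = 1/(-2 - 12/H) (p(H, x) = 1/((-2 - 13/H) + 1/H) = 1/(-2 - 12/H))
U(k) = -4 + 4*k (U(k) = -4 + 2*(k + k) = -4 + 2*(2*k) = -4 + 4*k)
(-2680 + p(-17, -168)) + U(-167) = (-2680 + (½)*(-17)/(-6 - 1*(-17))) + (-4 + 4*(-167)) = (-2680 + (½)*(-17)/(-6 + 17)) + (-4 - 668) = (-2680 + (½)*(-17)/11) - 672 = (-2680 + (½)*(-17)*(1/11)) - 672 = (-2680 - 17/22) - 672 = -58977/22 - 672 = -73761/22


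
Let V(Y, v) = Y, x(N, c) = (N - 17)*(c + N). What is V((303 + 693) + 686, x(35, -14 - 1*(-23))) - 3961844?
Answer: -3960162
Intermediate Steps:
x(N, c) = (-17 + N)*(N + c)
V((303 + 693) + 686, x(35, -14 - 1*(-23))) - 3961844 = ((303 + 693) + 686) - 3961844 = (996 + 686) - 3961844 = 1682 - 3961844 = -3960162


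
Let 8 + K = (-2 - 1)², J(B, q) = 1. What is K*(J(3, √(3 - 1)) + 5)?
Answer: 6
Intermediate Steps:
K = 1 (K = -8 + (-2 - 1)² = -8 + (-3)² = -8 + 9 = 1)
K*(J(3, √(3 - 1)) + 5) = 1*(1 + 5) = 1*6 = 6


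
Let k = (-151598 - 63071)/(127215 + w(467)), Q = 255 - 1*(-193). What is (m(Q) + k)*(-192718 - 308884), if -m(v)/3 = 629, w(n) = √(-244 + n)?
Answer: 7665950258414329809/8091828001 - 53839199869*√223/8091828001 ≈ 9.4737e+8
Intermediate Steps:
Q = 448 (Q = 255 + 193 = 448)
m(v) = -1887 (m(v) = -3*629 = -1887)
k = -214669/(127215 + √223) (k = (-151598 - 63071)/(127215 + √(-244 + 467)) = -214669/(127215 + √223) ≈ -1.6873)
(m(Q) + k)*(-192718 - 308884) = (-1887 + (-27309116835/16183656002 + 214669*√223/16183656002))*(-192718 - 308884) = (-30565867992609/16183656002 + 214669*√223/16183656002)*(-501602) = 7665950258414329809/8091828001 - 53839199869*√223/8091828001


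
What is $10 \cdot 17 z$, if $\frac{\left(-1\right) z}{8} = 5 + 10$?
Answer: $-20400$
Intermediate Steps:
$z = -120$ ($z = - 8 \left(5 + 10\right) = \left(-8\right) 15 = -120$)
$10 \cdot 17 z = 10 \cdot 17 \left(-120\right) = 170 \left(-120\right) = -20400$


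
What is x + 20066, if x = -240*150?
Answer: -15934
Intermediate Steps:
x = -36000
x + 20066 = -36000 + 20066 = -15934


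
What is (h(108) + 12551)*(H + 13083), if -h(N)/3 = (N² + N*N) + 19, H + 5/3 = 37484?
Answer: -8721003040/3 ≈ -2.9070e+9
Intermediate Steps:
H = 112447/3 (H = -5/3 + 37484 = 112447/3 ≈ 37482.)
h(N) = -57 - 6*N² (h(N) = -3*((N² + N*N) + 19) = -3*((N² + N²) + 19) = -3*(2*N² + 19) = -3*(19 + 2*N²) = -57 - 6*N²)
(h(108) + 12551)*(H + 13083) = ((-57 - 6*108²) + 12551)*(112447/3 + 13083) = ((-57 - 6*11664) + 12551)*(151696/3) = ((-57 - 69984) + 12551)*(151696/3) = (-70041 + 12551)*(151696/3) = -57490*151696/3 = -8721003040/3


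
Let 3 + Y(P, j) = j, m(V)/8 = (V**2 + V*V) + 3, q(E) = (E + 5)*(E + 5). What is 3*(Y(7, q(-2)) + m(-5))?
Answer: 1290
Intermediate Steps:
q(E) = (5 + E)**2 (q(E) = (5 + E)*(5 + E) = (5 + E)**2)
m(V) = 24 + 16*V**2 (m(V) = 8*((V**2 + V*V) + 3) = 8*((V**2 + V**2) + 3) = 8*(2*V**2 + 3) = 8*(3 + 2*V**2) = 24 + 16*V**2)
Y(P, j) = -3 + j
3*(Y(7, q(-2)) + m(-5)) = 3*((-3 + (5 - 2)**2) + (24 + 16*(-5)**2)) = 3*((-3 + 3**2) + (24 + 16*25)) = 3*((-3 + 9) + (24 + 400)) = 3*(6 + 424) = 3*430 = 1290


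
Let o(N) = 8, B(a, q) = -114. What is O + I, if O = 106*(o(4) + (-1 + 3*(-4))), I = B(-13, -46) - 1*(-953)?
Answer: 309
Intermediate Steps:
I = 839 (I = -114 - 1*(-953) = -114 + 953 = 839)
O = -530 (O = 106*(8 + (-1 + 3*(-4))) = 106*(8 + (-1 - 12)) = 106*(8 - 13) = 106*(-5) = -530)
O + I = -530 + 839 = 309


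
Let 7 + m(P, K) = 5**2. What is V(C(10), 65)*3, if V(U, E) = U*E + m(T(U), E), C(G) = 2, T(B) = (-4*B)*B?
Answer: 444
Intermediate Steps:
T(B) = -4*B**2
m(P, K) = 18 (m(P, K) = -7 + 5**2 = -7 + 25 = 18)
V(U, E) = 18 + E*U (V(U, E) = U*E + 18 = E*U + 18 = 18 + E*U)
V(C(10), 65)*3 = (18 + 65*2)*3 = (18 + 130)*3 = 148*3 = 444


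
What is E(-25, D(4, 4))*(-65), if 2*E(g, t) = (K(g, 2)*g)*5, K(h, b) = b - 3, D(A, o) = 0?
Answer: -8125/2 ≈ -4062.5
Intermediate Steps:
K(h, b) = -3 + b
E(g, t) = -5*g/2 (E(g, t) = (((-3 + 2)*g)*5)/2 = (-g*5)/2 = (-5*g)/2 = -5*g/2)
E(-25, D(4, 4))*(-65) = -5/2*(-25)*(-65) = (125/2)*(-65) = -8125/2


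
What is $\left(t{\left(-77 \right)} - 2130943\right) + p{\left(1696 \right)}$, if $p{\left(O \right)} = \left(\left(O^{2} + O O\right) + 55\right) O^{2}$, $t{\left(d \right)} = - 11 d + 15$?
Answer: $16547694082911$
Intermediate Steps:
$t{\left(d \right)} = 15 - 11 d$
$p{\left(O \right)} = O^{2} \left(55 + 2 O^{2}\right)$ ($p{\left(O \right)} = \left(\left(O^{2} + O^{2}\right) + 55\right) O^{2} = \left(2 O^{2} + 55\right) O^{2} = \left(55 + 2 O^{2}\right) O^{2} = O^{2} \left(55 + 2 O^{2}\right)$)
$\left(t{\left(-77 \right)} - 2130943\right) + p{\left(1696 \right)} = \left(\left(15 - -847\right) - 2130943\right) + 1696^{2} \left(55 + 2 \cdot 1696^{2}\right) = \left(\left(15 + 847\right) - 2130943\right) + 2876416 \left(55 + 2 \cdot 2876416\right) = \left(862 - 2130943\right) + 2876416 \left(55 + 5752832\right) = -2130081 + 2876416 \cdot 5752887 = -2130081 + 16547696212992 = 16547694082911$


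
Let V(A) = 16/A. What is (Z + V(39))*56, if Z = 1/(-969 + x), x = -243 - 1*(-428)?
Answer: 12505/546 ≈ 22.903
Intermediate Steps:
x = 185 (x = -243 + 428 = 185)
Z = -1/784 (Z = 1/(-969 + 185) = 1/(-784) = -1/784 ≈ -0.0012755)
(Z + V(39))*56 = (-1/784 + 16/39)*56 = (12505/30576)*56 = 12505/546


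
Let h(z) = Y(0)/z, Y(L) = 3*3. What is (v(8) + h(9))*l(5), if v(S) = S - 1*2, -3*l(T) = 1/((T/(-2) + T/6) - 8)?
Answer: 7/29 ≈ 0.24138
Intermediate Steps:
Y(L) = 9
h(z) = 9/z
l(T) = -1/(3*(-8 - T/3)) (l(T) = -1/(3*((T/(-2) + T/6) - 8)) = -1/(3*((T*(-½) + T*(⅙)) - 8)) = -1/(3*((-T/2 + T/6) - 8)) = -1/(3*(-T/3 - 8)) = -1/(3*(-8 - T/3)))
v(S) = -2 + S (v(S) = S - 2 = -2 + S)
(v(8) + h(9))*l(5) = ((-2 + 8) + 9/9)/(24 + 5) = (6 + 9*(⅑))/29 = (6 + 1)*(1/29) = 7*(1/29) = 7/29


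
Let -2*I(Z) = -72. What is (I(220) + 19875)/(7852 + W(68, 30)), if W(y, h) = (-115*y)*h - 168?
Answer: -19911/226916 ≈ -0.087746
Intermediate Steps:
I(Z) = 36 (I(Z) = -½*(-72) = 36)
W(y, h) = -168 - 115*h*y (W(y, h) = -115*h*y - 168 = -168 - 115*h*y)
(I(220) + 19875)/(7852 + W(68, 30)) = (36 + 19875)/(7852 + (-168 - 115*30*68)) = 19911/(7852 + (-168 - 234600)) = 19911/(7852 - 234768) = 19911/(-226916) = 19911*(-1/226916) = -19911/226916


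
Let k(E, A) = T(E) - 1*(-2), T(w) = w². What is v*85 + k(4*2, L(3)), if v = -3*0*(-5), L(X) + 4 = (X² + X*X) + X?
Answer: 66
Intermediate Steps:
L(X) = -4 + X + 2*X² (L(X) = -4 + ((X² + X*X) + X) = -4 + ((X² + X²) + X) = -4 + (2*X² + X) = -4 + (X + 2*X²) = -4 + X + 2*X²)
v = 0 (v = 0*(-5) = 0)
k(E, A) = 2 + E² (k(E, A) = E² - 1*(-2) = E² + 2 = 2 + E²)
v*85 + k(4*2, L(3)) = 0*85 + (2 + (4*2)²) = 0 + (2 + 8²) = 0 + (2 + 64) = 0 + 66 = 66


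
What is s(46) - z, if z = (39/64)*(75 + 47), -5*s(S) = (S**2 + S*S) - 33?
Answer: -146263/160 ≈ -914.14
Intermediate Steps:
s(S) = 33/5 - 2*S**2/5 (s(S) = -((S**2 + S*S) - 33)/5 = -((S**2 + S**2) - 33)/5 = -(2*S**2 - 33)/5 = -(-33 + 2*S**2)/5 = 33/5 - 2*S**2/5)
z = 2379/32 (z = (39*(1/64))*122 = (39/64)*122 = 2379/32 ≈ 74.344)
s(46) - z = (33/5 - 2/5*46**2) - 1*2379/32 = (33/5 - 2/5*2116) - 2379/32 = (33/5 - 4232/5) - 2379/32 = -4199/5 - 2379/32 = -146263/160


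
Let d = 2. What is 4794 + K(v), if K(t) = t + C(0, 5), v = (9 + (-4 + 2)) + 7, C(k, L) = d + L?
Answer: 4815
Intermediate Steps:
C(k, L) = 2 + L
v = 14 (v = (9 - 2) + 7 = 7 + 7 = 14)
K(t) = 7 + t (K(t) = t + (2 + 5) = t + 7 = 7 + t)
4794 + K(v) = 4794 + (7 + 14) = 4794 + 21 = 4815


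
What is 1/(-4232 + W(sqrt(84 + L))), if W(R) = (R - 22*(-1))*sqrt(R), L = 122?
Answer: 1/(-4232 + 206**(3/4) + 22*206**(1/4)) ≈ -0.00024424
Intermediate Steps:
W(R) = sqrt(R)*(22 + R) (W(R) = (R + 22)*sqrt(R) = (22 + R)*sqrt(R) = sqrt(R)*(22 + R))
1/(-4232 + W(sqrt(84 + L))) = 1/(-4232 + sqrt(sqrt(84 + 122))*(22 + sqrt(84 + 122))) = 1/(-4232 + sqrt(sqrt(206))*(22 + sqrt(206))) = 1/(-4232 + 206**(1/4)*(22 + sqrt(206)))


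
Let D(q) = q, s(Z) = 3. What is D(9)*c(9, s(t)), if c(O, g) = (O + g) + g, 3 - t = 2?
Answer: 135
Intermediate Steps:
t = 1 (t = 3 - 1*2 = 3 - 2 = 1)
c(O, g) = O + 2*g
D(9)*c(9, s(t)) = 9*(9 + 2*3) = 9*(9 + 6) = 9*15 = 135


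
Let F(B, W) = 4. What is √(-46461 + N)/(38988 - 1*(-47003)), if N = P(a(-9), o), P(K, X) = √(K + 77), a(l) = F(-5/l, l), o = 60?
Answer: 14*I*√237/85991 ≈ 0.0025064*I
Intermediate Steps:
a(l) = 4
P(K, X) = √(77 + K)
N = 9 (N = √(77 + 4) = √81 = 9)
√(-46461 + N)/(38988 - 1*(-47003)) = √(-46461 + 9)/(38988 - 1*(-47003)) = √(-46452)/(38988 + 47003) = (14*I*√237)/85991 = (14*I*√237)*(1/85991) = 14*I*√237/85991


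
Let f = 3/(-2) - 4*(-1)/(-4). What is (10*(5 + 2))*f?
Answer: -175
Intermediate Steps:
f = -5/2 (f = 3*(-1/2) + 4*(-1/4) = -3/2 - 1 = -5/2 ≈ -2.5000)
(10*(5 + 2))*f = (10*(5 + 2))*(-5/2) = (10*7)*(-5/2) = 70*(-5/2) = -175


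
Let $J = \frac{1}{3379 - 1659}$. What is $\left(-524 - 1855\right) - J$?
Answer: $- \frac{4091881}{1720} \approx -2379.0$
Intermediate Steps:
$J = \frac{1}{1720} \approx 0.00058139$
$\left(-524 - 1855\right) - J = \left(-524 - 1855\right) - \frac{1}{1720} = -2379 - \frac{1}{1720} = - \frac{4091881}{1720}$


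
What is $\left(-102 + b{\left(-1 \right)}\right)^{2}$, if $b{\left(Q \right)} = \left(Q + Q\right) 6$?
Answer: $12996$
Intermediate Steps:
$b{\left(Q \right)} = 12 Q$ ($b{\left(Q \right)} = 2 Q 6 = 12 Q$)
$\left(-102 + b{\left(-1 \right)}\right)^{2} = \left(-102 + 12 \left(-1\right)\right)^{2} = \left(-102 - 12\right)^{2} = \left(-114\right)^{2} = 12996$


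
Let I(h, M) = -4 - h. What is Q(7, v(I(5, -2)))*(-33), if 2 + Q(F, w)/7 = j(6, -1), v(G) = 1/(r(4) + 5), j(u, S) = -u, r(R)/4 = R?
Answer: 1848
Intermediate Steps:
r(R) = 4*R
v(G) = 1/21 (v(G) = 1/(4*4 + 5) = 1/(16 + 5) = 1/21)
Q(F, w) = -56 (Q(F, w) = -14 + 7*(-1*6) = -14 + 7*(-6) = -14 - 42 = -56)
Q(7, v(I(5, -2)))*(-33) = -56*(-33) = 1848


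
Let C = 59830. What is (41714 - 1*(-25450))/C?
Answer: 174/155 ≈ 1.1226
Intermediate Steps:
(41714 - 1*(-25450))/C = (41714 - 1*(-25450))/59830 = (41714 + 25450)*(1/59830) = 67164*(1/59830) = 174/155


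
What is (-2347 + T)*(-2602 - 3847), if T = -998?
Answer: 21571905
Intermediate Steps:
(-2347 + T)*(-2602 - 3847) = (-2347 - 998)*(-2602 - 3847) = -3345*(-6449) = 21571905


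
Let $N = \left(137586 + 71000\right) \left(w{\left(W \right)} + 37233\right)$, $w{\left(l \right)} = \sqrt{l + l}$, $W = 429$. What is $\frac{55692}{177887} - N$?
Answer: $- \frac{1381520701781514}{177887} - 208586 \sqrt{858} \approx -7.7724 \cdot 10^{9}$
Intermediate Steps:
$w{\left(l \right)} = \sqrt{2} \sqrt{l}$ ($w{\left(l \right)} = \sqrt{2 l} = \sqrt{2} \sqrt{l}$)
$N = 7766282538 + 208586 \sqrt{858}$ ($N = \left(137586 + 71000\right) \left(\sqrt{2} \sqrt{429} + 37233\right) = 208586 \left(\sqrt{858} + 37233\right) = 208586 \left(37233 + \sqrt{858}\right) = 7766282538 + 208586 \sqrt{858} \approx 7.7724 \cdot 10^{9}$)
$\frac{55692}{177887} - N = \frac{55692}{177887} - \left(7766282538 + 208586 \sqrt{858}\right) = - \frac{1381520701781514}{177887} - 208586 \sqrt{858}$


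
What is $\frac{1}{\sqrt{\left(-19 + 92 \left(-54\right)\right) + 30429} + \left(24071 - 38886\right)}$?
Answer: $- \frac{14815}{219458783} - \frac{\sqrt{25442}}{219458783} \approx -6.8234 \cdot 10^{-5}$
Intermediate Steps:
$\frac{1}{\sqrt{\left(-19 + 92 \left(-54\right)\right) + 30429} + \left(24071 - 38886\right)} = \frac{1}{\sqrt{\left(-19 - 4968\right) + 30429} + \left(24071 - 38886\right)} = \frac{1}{\sqrt{-4987 + 30429} - 14815} = \frac{1}{\sqrt{25442} - 14815} = \frac{1}{-14815 + \sqrt{25442}}$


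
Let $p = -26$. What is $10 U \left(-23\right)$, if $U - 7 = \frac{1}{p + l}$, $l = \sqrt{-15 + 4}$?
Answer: $- \frac{1100090}{687} + \frac{230 i \sqrt{11}}{687} \approx -1601.3 + 1.1104 i$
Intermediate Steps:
$l = i \sqrt{11}$ ($l = \sqrt{-11} = i \sqrt{11} \approx 3.3166 i$)
$U = 7 + \frac{1}{-26 + i \sqrt{11}} \approx 6.9622 - 0.0048277 i$
$10 U \left(-23\right) = 10 \left(\frac{4783}{687} - \frac{i \sqrt{11}}{687}\right) \left(-23\right) = \left(\frac{47830}{687} - \frac{10 i \sqrt{11}}{687}\right) \left(-23\right) = - \frac{1100090}{687} + \frac{230 i \sqrt{11}}{687}$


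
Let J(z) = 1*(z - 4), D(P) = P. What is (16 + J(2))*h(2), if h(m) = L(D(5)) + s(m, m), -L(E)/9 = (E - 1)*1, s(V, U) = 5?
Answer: -434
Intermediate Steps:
L(E) = 9 - 9*E (L(E) = -9*(E - 1) = -9*(-1 + E) = 9 - 9*E)
J(z) = -4 + z (J(z) = 1*(-4 + z) = -4 + z)
h(m) = -31 (h(m) = (9 - 9*5) + 5 = (9 - 45) + 5 = -36 + 5 = -31)
(16 + J(2))*h(2) = (16 + (-4 + 2))*(-31) = (16 - 2)*(-31) = 14*(-31) = -434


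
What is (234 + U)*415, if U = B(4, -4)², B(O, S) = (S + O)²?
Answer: 97110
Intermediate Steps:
B(O, S) = (O + S)²
U = 0 (U = ((4 - 4)²)² = (0²)² = 0² = 0)
(234 + U)*415 = (234 + 0)*415 = 234*415 = 97110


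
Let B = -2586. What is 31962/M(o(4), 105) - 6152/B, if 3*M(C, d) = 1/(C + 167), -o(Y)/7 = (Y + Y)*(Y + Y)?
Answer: -34838544962/1293 ≈ -2.6944e+7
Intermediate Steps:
o(Y) = -28*Y² (o(Y) = -7*(Y + Y)*(Y + Y) = -7*2*Y*2*Y = -28*Y²)
M(C, d) = 1/(3*(167 + C)) (M(C, d) = 1/(3*(C + 167)) = 1/(3*(167 + C)))
31962/M(o(4), 105) - 6152/B = 31962/((1/(3*(167 - 28*4²)))) - 6152/(-2586) = 31962/((1/(3*(167 - 28*16)))) - 6152*(-1/2586) = 31962/((1/(3*(167 - 448)))) + 3076/1293 = 31962/(((⅓)/(-281))) + 3076/1293 = 31962/(((⅓)*(-1/281))) + 3076/1293 = 31962/(-1/843) + 3076/1293 = 31962*(-843) + 3076/1293 = -26943966 + 3076/1293 = -34838544962/1293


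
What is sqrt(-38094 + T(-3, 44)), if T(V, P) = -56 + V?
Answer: I*sqrt(38153) ≈ 195.33*I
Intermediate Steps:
sqrt(-38094 + T(-3, 44)) = sqrt(-38094 + (-56 - 3)) = sqrt(-38094 - 59) = sqrt(-38153) = I*sqrt(38153)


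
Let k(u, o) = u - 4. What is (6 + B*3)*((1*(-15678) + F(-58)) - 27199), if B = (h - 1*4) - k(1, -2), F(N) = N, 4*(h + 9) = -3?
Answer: 4508175/4 ≈ 1.1270e+6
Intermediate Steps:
h = -39/4 (h = -9 + (¼)*(-3) = -9 - ¾ = -39/4 ≈ -9.7500)
k(u, o) = -4 + u
B = -43/4 (B = (-39/4 - 1*4) - (-4 + 1) = (-39/4 - 4) - 1*(-3) = -55/4 + 3 = -43/4 ≈ -10.750)
(6 + B*3)*((1*(-15678) + F(-58)) - 27199) = (6 - 43/4*3)*((1*(-15678) - 58) - 27199) = (6 - 129/4)*((-15678 - 58) - 27199) = -105*(-15736 - 27199)/4 = -105/4*(-42935) = 4508175/4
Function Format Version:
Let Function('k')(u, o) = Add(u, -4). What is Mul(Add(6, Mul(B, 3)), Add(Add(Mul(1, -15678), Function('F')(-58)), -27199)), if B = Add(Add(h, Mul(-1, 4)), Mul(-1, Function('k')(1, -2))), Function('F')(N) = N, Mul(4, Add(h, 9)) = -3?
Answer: Rational(4508175, 4) ≈ 1.1270e+6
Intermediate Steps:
h = Rational(-39, 4) (h = Add(-9, Mul(Rational(1, 4), -3)) = Add(-9, Rational(-3, 4)) = Rational(-39, 4) ≈ -9.7500)
Function('k')(u, o) = Add(-4, u)
B = Rational(-43, 4) (B = Add(Add(Rational(-39, 4), Mul(-1, 4)), Mul(-1, Add(-4, 1))) = Add(Add(Rational(-39, 4), -4), Mul(-1, -3)) = Add(Rational(-55, 4), 3) = Rational(-43, 4) ≈ -10.750)
Mul(Add(6, Mul(B, 3)), Add(Add(Mul(1, -15678), Function('F')(-58)), -27199)) = Mul(Add(6, Mul(Rational(-43, 4), 3)), Add(Add(Mul(1, -15678), -58), -27199)) = Mul(Add(6, Rational(-129, 4)), Add(Add(-15678, -58), -27199)) = Mul(Rational(-105, 4), Add(-15736, -27199)) = Mul(Rational(-105, 4), -42935) = Rational(4508175, 4)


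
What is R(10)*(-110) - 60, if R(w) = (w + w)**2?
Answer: -44060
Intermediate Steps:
R(w) = 4*w**2 (R(w) = (2*w)**2 = 4*w**2)
R(10)*(-110) - 60 = (4*10**2)*(-110) - 60 = (4*100)*(-110) - 60 = 400*(-110) - 60 = -44000 - 60 = -44060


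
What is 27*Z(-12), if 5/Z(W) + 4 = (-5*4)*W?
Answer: 135/236 ≈ 0.57203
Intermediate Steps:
Z(W) = 5/(-4 - 20*W) (Z(W) = 5/(-4 + (-5*4)*W) = 5/(-4 - 20*W))
27*Z(-12) = 27*(-5/(4 + 20*(-12))) = 27*(-5/(4 - 240)) = 27*(-5/(-236)) = 27*(-5*(-1/236)) = 27*(5/236) = 135/236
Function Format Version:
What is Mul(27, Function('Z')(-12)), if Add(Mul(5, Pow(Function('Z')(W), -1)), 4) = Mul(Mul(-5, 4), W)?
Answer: Rational(135, 236) ≈ 0.57203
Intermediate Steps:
Function('Z')(W) = Mul(5, Pow(Add(-4, Mul(-20, W)), -1)) (Function('Z')(W) = Mul(5, Pow(Add(-4, Mul(Mul(-5, 4), W)), -1)) = Mul(5, Pow(Add(-4, Mul(-20, W)), -1)))
Mul(27, Function('Z')(-12)) = Mul(27, Mul(-5, Pow(Add(4, Mul(20, -12)), -1))) = Mul(27, Mul(-5, Pow(Add(4, -240), -1))) = Mul(27, Mul(-5, Pow(-236, -1))) = Mul(27, Mul(-5, Rational(-1, 236))) = Mul(27, Rational(5, 236)) = Rational(135, 236)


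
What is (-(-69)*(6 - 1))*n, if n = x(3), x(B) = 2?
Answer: 690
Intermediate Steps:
n = 2
(-(-69)*(6 - 1))*n = -(-69)*(6 - 1)*2 = -(-69)*5*2 = -23*(-15)*2 = 345*2 = 690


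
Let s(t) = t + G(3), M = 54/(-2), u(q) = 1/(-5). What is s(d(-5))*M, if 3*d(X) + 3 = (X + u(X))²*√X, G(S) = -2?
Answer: 81 - 6084*I*√5/25 ≈ 81.0 - 544.17*I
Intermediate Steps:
u(q) = -⅕
M = -27 (M = 54*(-½) = -27)
d(X) = -1 + √X*(-⅕ + X)²/3 (d(X) = -1 + ((X - ⅕)²*√X)/3 = -1 + ((-⅕ + X)²*√X)/3 = -1 + (√X*(-⅕ + X)²)/3 = -1 + √X*(-⅕ + X)²/3)
s(t) = -2 + t (s(t) = t - 2 = -2 + t)
s(d(-5))*M = (-2 + (-1 + √(-5)*(-1 + 5*(-5))²/75))*(-27) = (-2 + (-1 + (I*√5)*(-1 - 25)²/75))*(-27) = (-2 + (-1 + (1/75)*(I*√5)*(-26)²))*(-27) = (-2 + (-1 + (1/75)*(I*√5)*676))*(-27) = (-2 + (-1 + 676*I*√5/75))*(-27) = (-3 + 676*I*√5/75)*(-27) = 81 - 6084*I*√5/25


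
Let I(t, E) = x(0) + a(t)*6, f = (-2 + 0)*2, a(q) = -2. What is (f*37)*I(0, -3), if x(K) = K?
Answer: 1776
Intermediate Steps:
f = -4 (f = -2*2 = -4)
I(t, E) = -12 (I(t, E) = 0 - 2*6 = 0 - 12 = -12)
(f*37)*I(0, -3) = -4*37*(-12) = -148*(-12) = 1776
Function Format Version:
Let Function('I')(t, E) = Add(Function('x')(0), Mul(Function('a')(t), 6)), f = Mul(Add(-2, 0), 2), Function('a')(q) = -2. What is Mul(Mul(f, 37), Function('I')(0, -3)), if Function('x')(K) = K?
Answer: 1776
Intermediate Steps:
f = -4 (f = Mul(-2, 2) = -4)
Function('I')(t, E) = -12 (Function('I')(t, E) = Add(0, Mul(-2, 6)) = Add(0, -12) = -12)
Mul(Mul(f, 37), Function('I')(0, -3)) = Mul(Mul(-4, 37), -12) = Mul(-148, -12) = 1776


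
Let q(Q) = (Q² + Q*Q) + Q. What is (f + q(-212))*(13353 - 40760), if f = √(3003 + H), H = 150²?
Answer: -2457750132 - 27407*√25503 ≈ -2.4621e+9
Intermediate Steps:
H = 22500
q(Q) = Q + 2*Q² (q(Q) = (Q² + Q²) + Q = 2*Q² + Q = Q + 2*Q²)
f = √25503 (f = √(3003 + 22500) = √25503 ≈ 159.70)
(f + q(-212))*(13353 - 40760) = (√25503 - 212*(1 + 2*(-212)))*(13353 - 40760) = (√25503 - 212*(1 - 424))*(-27407) = (√25503 - 212*(-423))*(-27407) = (√25503 + 89676)*(-27407) = (89676 + √25503)*(-27407) = -2457750132 - 27407*√25503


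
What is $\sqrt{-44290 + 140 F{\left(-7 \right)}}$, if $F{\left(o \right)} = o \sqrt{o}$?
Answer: $\sqrt{-44290 - 980 i \sqrt{7}} \approx 6.1575 - 210.54 i$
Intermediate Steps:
$F{\left(o \right)} = o^{\frac{3}{2}}$
$\sqrt{-44290 + 140 F{\left(-7 \right)}} = \sqrt{-44290 + 140 \left(-7\right)^{\frac{3}{2}}} = \sqrt{-44290 + 140 \left(- 7 i \sqrt{7}\right)} = \sqrt{-44290 - 980 i \sqrt{7}}$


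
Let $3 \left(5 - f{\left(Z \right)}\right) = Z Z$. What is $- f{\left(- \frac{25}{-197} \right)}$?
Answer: $- \frac{581510}{116427} \approx -4.9946$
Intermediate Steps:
$f{\left(Z \right)} = 5 - \frac{Z^{2}}{3}$ ($f{\left(Z \right)} = 5 - \frac{Z Z}{3} = 5 - \frac{Z^{2}}{3}$)
$- f{\left(- \frac{25}{-197} \right)} = - (5 - \frac{\left(- \frac{25}{-197}\right)^{2}}{3}) = - (5 - \frac{\left(\left(-25\right) \left(- \frac{1}{197}\right)\right)^{2}}{3}) = - (5 - \frac{\left(\frac{25}{197}\right)^{2}}{3}) = - (5 - \frac{625}{116427}) = \left(-1\right) \frac{581510}{116427} = - \frac{581510}{116427}$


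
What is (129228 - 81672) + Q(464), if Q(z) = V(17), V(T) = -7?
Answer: 47549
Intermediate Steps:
Q(z) = -7
(129228 - 81672) + Q(464) = (129228 - 81672) - 7 = 47556 - 7 = 47549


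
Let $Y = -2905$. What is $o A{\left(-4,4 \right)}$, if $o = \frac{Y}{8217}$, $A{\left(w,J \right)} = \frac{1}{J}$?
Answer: $- \frac{35}{396} \approx -0.088384$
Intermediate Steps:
$o = - \frac{35}{99}$ ($o = - \frac{2905}{8217} = \left(-2905\right) \frac{1}{8217} = - \frac{35}{99} \approx -0.35354$)
$o A{\left(-4,4 \right)} = - \frac{35}{99 \cdot 4} = \left(- \frac{35}{99}\right) \frac{1}{4} = - \frac{35}{396}$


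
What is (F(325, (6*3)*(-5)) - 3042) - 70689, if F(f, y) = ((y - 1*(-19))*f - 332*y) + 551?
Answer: -66375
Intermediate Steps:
F(f, y) = 551 - 332*y + f*(19 + y) (F(f, y) = ((y + 19)*f - 332*y) + 551 = ((19 + y)*f - 332*y) + 551 = (f*(19 + y) - 332*y) + 551 = (-332*y + f*(19 + y)) + 551 = 551 - 332*y + f*(19 + y))
(F(325, (6*3)*(-5)) - 3042) - 70689 = ((551 - 332*6*3*(-5) + 19*325 + 325*((6*3)*(-5))) - 3042) - 70689 = ((551 - 5976*(-5) + 6175 + 325*(18*(-5))) - 3042) - 70689 = ((551 - 332*(-90) + 6175 + 325*(-90)) - 3042) - 70689 = ((551 + 29880 + 6175 - 29250) - 3042) - 70689 = (7356 - 3042) - 70689 = 4314 - 70689 = -66375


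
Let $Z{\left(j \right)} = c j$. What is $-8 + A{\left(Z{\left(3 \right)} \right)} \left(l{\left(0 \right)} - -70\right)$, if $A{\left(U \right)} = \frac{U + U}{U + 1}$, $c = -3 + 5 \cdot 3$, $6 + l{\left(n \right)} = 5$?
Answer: $\frac{4672}{37} \approx 126.27$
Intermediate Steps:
$l{\left(n \right)} = -1$ ($l{\left(n \right)} = -6 + 5 = -1$)
$c = 12$ ($c = -3 + 15 = 12$)
$Z{\left(j \right)} = 12 j$
$A{\left(U \right)} = \frac{2 U}{1 + U}$
$-8 + A{\left(Z{\left(3 \right)} \right)} \left(l{\left(0 \right)} - -70\right) = -8 + \frac{2 \cdot 12 \cdot 3}{1 + 12 \cdot 3} \left(-1 - -70\right) = -8 + 2 \cdot 36 \frac{1}{1 + 36} \left(-1 + 70\right) = -8 + 2 \cdot 36 \cdot \frac{1}{37} \cdot 69 = -8 + \frac{72}{37} \cdot 69 = -8 + \frac{4968}{37} = \frac{4672}{37}$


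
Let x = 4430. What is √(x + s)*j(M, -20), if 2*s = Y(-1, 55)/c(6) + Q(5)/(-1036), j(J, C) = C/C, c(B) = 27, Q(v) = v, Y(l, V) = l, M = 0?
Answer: √385128983946/9324 ≈ 66.558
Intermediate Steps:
j(J, C) = 1
s = -1171/55944 (s = (-1/27 + 5/(-1036))/2 = (-1*1/27 + 5*(-1/1036))/2 = (-1/27 - 5/1036)/2 = (½)*(-1171/27972) = -1171/55944 ≈ -0.020932)
√(x + s)*j(M, -20) = √(4430 - 1171/55944)*1 = √(247830749/55944)*1 = (√385128983946/9324)*1 = √385128983946/9324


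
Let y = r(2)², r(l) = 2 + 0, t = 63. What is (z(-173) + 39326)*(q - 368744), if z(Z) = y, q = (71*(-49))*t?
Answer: -23122932930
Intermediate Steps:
r(l) = 2
y = 4 (y = 2² = 4)
q = -219177 (q = (71*(-49))*63 = -3479*63 = -219177)
z(Z) = 4
(z(-173) + 39326)*(q - 368744) = (4 + 39326)*(-219177 - 368744) = 39330*(-587921) = -23122932930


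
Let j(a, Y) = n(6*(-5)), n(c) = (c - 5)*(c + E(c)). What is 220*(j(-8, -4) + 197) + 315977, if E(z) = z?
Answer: 821317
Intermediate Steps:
n(c) = 2*c*(-5 + c) (n(c) = (c - 5)*(c + c) = (-5 + c)*(2*c) = 2*c*(-5 + c))
j(a, Y) = 2100 (j(a, Y) = 2*(6*(-5))*(-5 + 6*(-5)) = 2*(-30)*(-5 - 30) = 2*(-30)*(-35) = 2100)
220*(j(-8, -4) + 197) + 315977 = 220*(2100 + 197) + 315977 = 220*2297 + 315977 = 505340 + 315977 = 821317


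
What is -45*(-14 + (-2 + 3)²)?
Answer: 585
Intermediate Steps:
-45*(-14 + (-2 + 3)²) = -45*(-14 + 1²) = -45*(-14 + 1) = -45*(-13) = 585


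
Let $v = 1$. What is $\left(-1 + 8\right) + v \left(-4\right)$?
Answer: $3$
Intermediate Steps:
$\left(-1 + 8\right) + v \left(-4\right) = \left(-1 + 8\right) + 1 \left(-4\right) = 7 - 4 = 3$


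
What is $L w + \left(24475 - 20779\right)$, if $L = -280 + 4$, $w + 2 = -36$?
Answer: $14184$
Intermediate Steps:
$w = -38$ ($w = -2 - 36 = -38$)
$L = -276$
$L w + \left(24475 - 20779\right) = \left(-276\right) \left(-38\right) + \left(24475 - 20779\right) = 10488 + 3696 = 14184$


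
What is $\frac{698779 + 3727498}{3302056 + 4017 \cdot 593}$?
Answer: $\frac{4426277}{5684137} \approx 0.77871$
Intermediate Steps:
$\frac{698779 + 3727498}{3302056 + 4017 \cdot 593} = \frac{4426277}{3302056 + 2382081} = \frac{4426277}{5684137}$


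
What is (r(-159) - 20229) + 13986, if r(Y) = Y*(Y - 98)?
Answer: 34620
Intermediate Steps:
r(Y) = Y*(-98 + Y)
(r(-159) - 20229) + 13986 = (-159*(-98 - 159) - 20229) + 13986 = (-159*(-257) - 20229) + 13986 = (40863 - 20229) + 13986 = 20634 + 13986 = 34620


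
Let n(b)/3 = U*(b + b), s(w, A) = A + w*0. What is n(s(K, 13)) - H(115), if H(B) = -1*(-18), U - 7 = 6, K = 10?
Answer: 996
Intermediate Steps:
U = 13 (U = 7 + 6 = 13)
H(B) = 18
s(w, A) = A (s(w, A) = A + 0 = A)
n(b) = 78*b (n(b) = 3*(13*(b + b)) = 3*(13*(2*b)) = 3*(26*b) = 78*b)
n(s(K, 13)) - H(115) = 78*13 - 1*18 = 1014 - 18 = 996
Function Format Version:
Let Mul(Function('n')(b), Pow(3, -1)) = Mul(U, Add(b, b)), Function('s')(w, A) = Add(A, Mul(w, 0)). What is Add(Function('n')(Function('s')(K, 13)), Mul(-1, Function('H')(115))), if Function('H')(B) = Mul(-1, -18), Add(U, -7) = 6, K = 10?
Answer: 996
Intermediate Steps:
U = 13 (U = Add(7, 6) = 13)
Function('H')(B) = 18
Function('s')(w, A) = A (Function('s')(w, A) = Add(A, 0) = A)
Function('n')(b) = Mul(78, b) (Function('n')(b) = Mul(3, Mul(13, Add(b, b))) = Mul(3, Mul(13, Mul(2, b))) = Mul(3, Mul(26, b)) = Mul(78, b))
Add(Function('n')(Function('s')(K, 13)), Mul(-1, Function('H')(115))) = Add(Mul(78, 13), Mul(-1, 18)) = Add(1014, -18) = 996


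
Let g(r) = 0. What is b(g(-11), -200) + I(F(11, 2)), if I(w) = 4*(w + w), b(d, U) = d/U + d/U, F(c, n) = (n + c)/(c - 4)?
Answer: 104/7 ≈ 14.857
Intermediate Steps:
F(c, n) = (c + n)/(-4 + c)
b(d, U) = 2*d/U
I(w) = 8*w (I(w) = 4*(2*w) = 8*w)
b(g(-11), -200) + I(F(11, 2)) = 2*0/(-200) + 8*((11 + 2)/(-4 + 11)) = 2*0*(-1/200) + 8*(13/7) = 0 + 8*((1/7)*13) = 0 + 8*(13/7) = 0 + 104/7 = 104/7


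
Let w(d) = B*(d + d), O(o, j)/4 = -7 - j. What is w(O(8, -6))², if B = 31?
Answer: 61504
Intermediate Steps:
O(o, j) = -28 - 4*j (O(o, j) = 4*(-7 - j) = -28 - 4*j)
w(d) = 62*d (w(d) = 31*(d + d) = 31*(2*d) = 62*d)
w(O(8, -6))² = (62*(-28 - 4*(-6)))² = (62*(-28 + 24))² = (62*(-4))² = (-248)² = 61504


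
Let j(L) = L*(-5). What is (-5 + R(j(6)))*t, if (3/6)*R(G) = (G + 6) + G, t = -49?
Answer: 5537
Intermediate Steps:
j(L) = -5*L
R(G) = 12 + 4*G (R(G) = 2*((G + 6) + G) = 2*((6 + G) + G) = 2*(6 + 2*G) = 12 + 4*G)
(-5 + R(j(6)))*t = (-5 + (12 + 4*(-5*6)))*(-49) = (-5 + (12 + 4*(-30)))*(-49) = (-5 + (12 - 120))*(-49) = (-5 - 108)*(-49) = -113*(-49) = 5537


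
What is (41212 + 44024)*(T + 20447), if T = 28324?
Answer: 4157044956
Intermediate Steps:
(41212 + 44024)*(T + 20447) = (41212 + 44024)*(28324 + 20447) = 85236*48771 = 4157044956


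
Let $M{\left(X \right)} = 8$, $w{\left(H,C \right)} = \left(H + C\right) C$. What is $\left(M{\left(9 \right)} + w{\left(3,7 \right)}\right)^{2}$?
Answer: $6084$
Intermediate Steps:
$w{\left(H,C \right)} = C \left(C + H\right)$ ($w{\left(H,C \right)} = \left(C + H\right) C = C \left(C + H\right)$)
$\left(M{\left(9 \right)} + w{\left(3,7 \right)}\right)^{2} = \left(8 + 7 \left(7 + 3\right)\right)^{2} = \left(8 + 7 \cdot 10\right)^{2} = \left(8 + 70\right)^{2} = 78^{2} = 6084$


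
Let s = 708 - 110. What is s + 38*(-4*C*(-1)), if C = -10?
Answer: -922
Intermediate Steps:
s = 598
s + 38*(-4*C*(-1)) = 598 + 38*(-4*(-10)*(-1)) = 598 + 38*(40*(-1)) = 598 + 38*(-40) = 598 - 1520 = -922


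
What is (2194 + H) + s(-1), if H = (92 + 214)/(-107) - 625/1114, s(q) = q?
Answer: 260993455/119198 ≈ 2189.6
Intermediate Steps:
H = -407759/119198 (H = 306*(-1/107) - 625*1/1114 = -306/107 - 625/1114 = -407759/119198 ≈ -3.4209)
(2194 + H) + s(-1) = (2194 - 407759/119198) - 1 = 261112653/119198 - 1 = 260993455/119198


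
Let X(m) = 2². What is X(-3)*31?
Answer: 124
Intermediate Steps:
X(m) = 4
X(-3)*31 = 4*31 = 124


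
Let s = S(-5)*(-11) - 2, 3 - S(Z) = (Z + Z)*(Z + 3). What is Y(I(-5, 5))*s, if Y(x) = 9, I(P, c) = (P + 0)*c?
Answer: 1665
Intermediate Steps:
I(P, c) = P*c
S(Z) = 3 - 2*Z*(3 + Z) (S(Z) = 3 - (Z + Z)*(Z + 3) = 3 - 2*Z*(3 + Z))
s = 185 (s = (3 - 6*(-5) - 2*(-5)²)*(-11) - 2 = (3 + 30 - 2*25)*(-11) - 2 = (3 + 30 - 50)*(-11) - 2 = -17*(-11) - 2 = 187 - 2 = 185)
Y(I(-5, 5))*s = 9*185 = 1665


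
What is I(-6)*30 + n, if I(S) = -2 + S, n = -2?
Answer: -242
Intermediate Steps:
I(-6)*30 + n = (-2 - 6)*30 - 2 = -8*30 - 2 = -240 - 2 = -242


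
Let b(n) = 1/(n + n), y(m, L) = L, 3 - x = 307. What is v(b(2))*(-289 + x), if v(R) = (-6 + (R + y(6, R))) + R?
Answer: 12453/4 ≈ 3113.3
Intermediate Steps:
x = -304 (x = 3 - 1*307 = 3 - 307 = -304)
b(n) = 1/(2*n)
v(R) = -6 + 3*R (v(R) = (-6 + (R + R)) + R = (-6 + 2*R) + R = -6 + 3*R)
v(b(2))*(-289 + x) = (-6 + 3*((½)/2))*(-289 - 304) = (-6 + 3*((½)*(½)))*(-593) = (-6 + 3*(¼))*(-593) = (-6 + ¾)*(-593) = -21/4*(-593) = 12453/4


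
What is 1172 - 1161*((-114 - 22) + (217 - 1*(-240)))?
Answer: -371509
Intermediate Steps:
1172 - 1161*((-114 - 22) + (217 - 1*(-240))) = 1172 - 1161*(-136 + (217 + 240)) = 1172 - 1161*(-136 + 457) = 1172 - 1161*321 = 1172 - 372681 = -371509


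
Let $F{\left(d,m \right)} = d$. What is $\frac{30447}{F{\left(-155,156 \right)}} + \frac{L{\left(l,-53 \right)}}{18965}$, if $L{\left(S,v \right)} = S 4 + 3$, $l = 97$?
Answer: $- \frac{23094670}{117583} \approx -196.41$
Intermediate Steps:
$L{\left(S,v \right)} = 3 + 4 S$ ($L{\left(S,v \right)} = 4 S + 3 = 3 + 4 S$)
$\frac{30447}{F{\left(-155,156 \right)}} + \frac{L{\left(l,-53 \right)}}{18965} = \frac{30447}{-155} + \frac{3 + 4 \cdot 97}{18965} = 30447 \left(- \frac{1}{155}\right) + \left(3 + 388\right) \frac{1}{18965} = - \frac{30447}{155} + 391 \cdot \frac{1}{18965} = - \frac{30447}{155} + \frac{391}{18965} = - \frac{23094670}{117583}$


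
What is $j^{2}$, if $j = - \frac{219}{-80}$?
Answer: $\frac{47961}{6400} \approx 7.4939$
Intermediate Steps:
$j = \frac{219}{80}$ ($j = \left(-219\right) \left(- \frac{1}{80}\right) = \frac{219}{80} \approx 2.7375$)
$j^{2} = \left(\frac{219}{80}\right)^{2} = \frac{47961}{6400}$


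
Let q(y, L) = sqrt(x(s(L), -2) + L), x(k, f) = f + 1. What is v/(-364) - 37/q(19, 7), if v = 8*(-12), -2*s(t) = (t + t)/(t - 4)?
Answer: 24/91 - 37*sqrt(6)/6 ≈ -14.841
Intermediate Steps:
s(t) = -t/(-4 + t) (s(t) = -(t + t)/(2*(t - 4)) = -2*t/(2*(-4 + t)) = -t/(-4 + t))
v = -96
x(k, f) = 1 + f
q(y, L) = sqrt(-1 + L) (q(y, L) = sqrt((1 - 2) + L) = sqrt(-1 + L))
v/(-364) - 37/q(19, 7) = -96/(-364) - 37/sqrt(-1 + 7) = -96*(-1/364) - 37*sqrt(6)/6 = 24/91 - 37*sqrt(6)/6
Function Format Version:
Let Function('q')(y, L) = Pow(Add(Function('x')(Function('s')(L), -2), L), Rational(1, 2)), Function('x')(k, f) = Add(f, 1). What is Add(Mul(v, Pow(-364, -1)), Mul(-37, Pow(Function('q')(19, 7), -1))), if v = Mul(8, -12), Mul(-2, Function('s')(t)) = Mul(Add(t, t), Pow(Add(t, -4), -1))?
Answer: Add(Rational(24, 91), Mul(Rational(-37, 6), Pow(6, Rational(1, 2)))) ≈ -14.841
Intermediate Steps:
Function('s')(t) = Mul(-1, t, Pow(Add(-4, t), -1)) (Function('s')(t) = Mul(Rational(-1, 2), Mul(Add(t, t), Pow(Add(t, -4), -1))) = Mul(Rational(-1, 2), Mul(Mul(2, t), Pow(Add(-4, t), -1))) = Mul(Rational(-1, 2), Mul(2, t, Pow(Add(-4, t), -1))) = Mul(-1, t, Pow(Add(-4, t), -1)))
v = -96
Function('x')(k, f) = Add(1, f)
Function('q')(y, L) = Pow(Add(-1, L), Rational(1, 2)) (Function('q')(y, L) = Pow(Add(Add(1, -2), L), Rational(1, 2)) = Pow(Add(-1, L), Rational(1, 2)))
Add(Mul(v, Pow(-364, -1)), Mul(-37, Pow(Function('q')(19, 7), -1))) = Add(Mul(-96, Pow(-364, -1)), Mul(-37, Pow(Pow(Add(-1, 7), Rational(1, 2)), -1))) = Add(Mul(-96, Rational(-1, 364)), Mul(-37, Pow(Pow(6, Rational(1, 2)), -1))) = Add(Rational(24, 91), Mul(-37, Mul(Rational(1, 6), Pow(6, Rational(1, 2))))) = Add(Rational(24, 91), Mul(Rational(-37, 6), Pow(6, Rational(1, 2))))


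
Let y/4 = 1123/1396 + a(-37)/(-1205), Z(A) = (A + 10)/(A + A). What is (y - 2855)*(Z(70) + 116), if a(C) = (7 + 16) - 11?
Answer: -978644721792/2943815 ≈ -3.3244e+5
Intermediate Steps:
a(C) = 12 (a(C) = 23 - 11 = 12)
Z(A) = (10 + A)/(2*A) (Z(A) = (10 + A)/((2*A)) = (10 + A)*(1/(2*A)) = (10 + A)/(2*A))
y = 1336463/420545 (y = 4*(1123/1396 + 12/(-1205)) = 4*(1123*(1/1396) + 12*(-1/1205)) = 4*(1123/1396 - 12/1205) = 4*(1336463/1682180) = 1336463/420545 ≈ 3.1779)
(y - 2855)*(Z(70) + 116) = (1336463/420545 - 2855)*((½)*(10 + 70)/70 + 116) = -1199319512*((½)*(1/70)*80 + 116)/420545 = -1199319512*(4/7 + 116)/420545 = -1199319512/420545*816/7 = -978644721792/2943815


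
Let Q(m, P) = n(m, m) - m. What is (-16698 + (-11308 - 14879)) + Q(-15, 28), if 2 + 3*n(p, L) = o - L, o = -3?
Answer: -128600/3 ≈ -42867.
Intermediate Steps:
n(p, L) = -5/3 - L/3 (n(p, L) = -⅔ + (-3 - L)/3 = -⅔ + (-1 - L/3) = -5/3 - L/3)
Q(m, P) = -5/3 - 4*m/3 (Q(m, P) = (-5/3 - m/3) - m = -5/3 - 4*m/3)
(-16698 + (-11308 - 14879)) + Q(-15, 28) = (-16698 + (-11308 - 14879)) + (-5/3 - 4/3*(-15)) = (-16698 - 26187) + (-5/3 + 20) = -42885 + 55/3 = -128600/3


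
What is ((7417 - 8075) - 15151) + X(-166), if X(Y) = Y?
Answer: -15975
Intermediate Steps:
((7417 - 8075) - 15151) + X(-166) = ((7417 - 8075) - 15151) - 166 = (-658 - 15151) - 166 = -15809 - 166 = -15975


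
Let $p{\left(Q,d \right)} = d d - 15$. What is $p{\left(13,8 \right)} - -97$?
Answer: $146$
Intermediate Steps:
$p{\left(Q,d \right)} = -15 + d^{2}$ ($p{\left(Q,d \right)} = d^{2} - 15 = -15 + d^{2}$)
$p{\left(13,8 \right)} - -97 = \left(-15 + 8^{2}\right) - -97 = \left(-15 + 64\right) + 97 = 49 + 97 = 146$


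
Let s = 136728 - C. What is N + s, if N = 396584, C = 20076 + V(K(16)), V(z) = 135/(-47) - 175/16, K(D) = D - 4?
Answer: 385963857/752 ≈ 5.1325e+5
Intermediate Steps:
K(D) = -4 + D
V(z) = -10385/752 (V(z) = 135*(-1/47) - 175*1/16 = -135/47 - 175/16 = -10385/752)
C = 15086767/752 (C = 20076 - 10385/752 = 15086767/752 ≈ 20062.)
s = 87732689/752 (s = 136728 - 1*15086767/752 = 136728 - 15086767/752 = 87732689/752 ≈ 1.1667e+5)
N + s = 396584 + 87732689/752 = 385963857/752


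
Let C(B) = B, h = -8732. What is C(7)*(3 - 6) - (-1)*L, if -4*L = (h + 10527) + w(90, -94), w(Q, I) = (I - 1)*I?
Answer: -10809/4 ≈ -2702.3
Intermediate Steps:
w(Q, I) = I*(-1 + I) (w(Q, I) = (-1 + I)*I = I*(-1 + I))
L = -10725/4 (L = -((-8732 + 10527) - 94*(-1 - 94))/4 = -(1795 - 94*(-95))/4 = -(1795 + 8930)/4 = -¼*10725 = -10725/4 ≈ -2681.3)
C(7)*(3 - 6) - (-1)*L = 7*(3 - 6) - (-1)*(-10725)/4 = 7*(-3) - 1*10725/4 = -21 - 10725/4 = -10809/4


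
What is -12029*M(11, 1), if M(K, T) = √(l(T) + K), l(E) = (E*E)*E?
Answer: -24058*√3 ≈ -41670.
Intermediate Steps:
l(E) = E³ (l(E) = E²*E = E³)
M(K, T) = √(K + T³) (M(K, T) = √(T³ + K) = √(K + T³))
-12029*M(11, 1) = -12029*√(11 + 1³) = -12029*√(11 + 1) = -24058*√3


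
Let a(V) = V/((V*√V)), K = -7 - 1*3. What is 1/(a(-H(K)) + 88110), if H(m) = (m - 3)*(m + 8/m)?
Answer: 12370644/1089977442841 + 3*I*√390/5449887214205 ≈ 1.1349e-5 + 1.0871e-11*I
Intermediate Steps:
K = -10 (K = -7 - 3 = -10)
H(m) = (-3 + m)*(m + 8/m)
a(V) = V^(-½) (a(V) = V/(V^(3/2)) = V/V^(3/2) = V^(-½))
1/(a(-H(K)) + 88110) = 1/((-(8 + (-10)² - 24/(-10) - 3*(-10)))^(-½) + 88110) = 1/((-(8 + 100 - 24*(-⅒) + 30))^(-½) + 88110) = 1/((-(8 + 100 + 12/5 + 30))^(-½) + 88110) = 1/((-1*702/5)^(-½) + 88110) = 1/((-702/5)^(-½) + 88110) = 1/(-I*√390/234 + 88110) = 1/(88110 - I*√390/234)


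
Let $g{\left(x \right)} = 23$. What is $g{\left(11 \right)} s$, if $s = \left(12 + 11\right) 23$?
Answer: $12167$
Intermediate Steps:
$s = 529$ ($s = 23 \cdot 23 = 529$)
$g{\left(11 \right)} s = 23 \cdot 529 = 12167$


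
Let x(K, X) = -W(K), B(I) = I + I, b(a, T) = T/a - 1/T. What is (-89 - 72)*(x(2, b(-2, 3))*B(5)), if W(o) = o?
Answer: 3220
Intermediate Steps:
b(a, T) = -1/T + T/a
B(I) = 2*I
x(K, X) = -K
(-89 - 72)*(x(2, b(-2, 3))*B(5)) = (-89 - 72)*((-1*2)*(2*5)) = -(-322)*10 = -161*(-20) = 3220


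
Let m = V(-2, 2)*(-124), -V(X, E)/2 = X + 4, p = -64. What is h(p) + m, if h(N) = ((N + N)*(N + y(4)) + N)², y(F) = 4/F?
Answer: 64000496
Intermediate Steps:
h(N) = (N + 2*N*(1 + N))² (h(N) = ((N + N)*(N + 4/4) + N)² = ((2*N)*(N + 4*(¼)) + N)² = ((2*N)*(N + 1) + N)² = ((2*N)*(1 + N) + N)² = (2*N*(1 + N) + N)² = (N + 2*N*(1 + N))²)
V(X, E) = -8 - 2*X (V(X, E) = -2*(X + 4) = -2*(4 + X) = -8 - 2*X)
m = 496 (m = (-8 - 2*(-2))*(-124) = (-8 + 4)*(-124) = -4*(-124) = 496)
h(p) + m = (-64)²*(3 + 2*(-64))² + 496 = 4096*(3 - 128)² + 496 = 4096*(-125)² + 496 = 4096*15625 + 496 = 64000000 + 496 = 64000496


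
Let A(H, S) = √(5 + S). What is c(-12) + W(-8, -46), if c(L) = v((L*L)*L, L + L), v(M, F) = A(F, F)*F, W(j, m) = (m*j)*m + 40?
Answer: -16888 - 24*I*√19 ≈ -16888.0 - 104.61*I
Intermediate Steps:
W(j, m) = 40 + j*m² (W(j, m) = (j*m)*m + 40 = j*m² + 40 = 40 + j*m²)
v(M, F) = F*√(5 + F) (v(M, F) = √(5 + F)*F = F*√(5 + F))
c(L) = 2*L*√(5 + 2*L) (c(L) = (L + L)*√(5 + (L + L)) = (2*L)*√(5 + 2*L) = 2*L*√(5 + 2*L))
c(-12) + W(-8, -46) = 2*(-12)*√(5 + 2*(-12)) + (40 - 8*(-46)²) = 2*(-12)*√(5 - 24) + (40 - 8*2116) = 2*(-12)*√(-19) + (40 - 16928) = 2*(-12)*(I*√19) - 16888 = -24*I*√19 - 16888 = -16888 - 24*I*√19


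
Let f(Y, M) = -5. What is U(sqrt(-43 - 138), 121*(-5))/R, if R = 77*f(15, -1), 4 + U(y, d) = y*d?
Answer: 4/385 + 11*I*sqrt(181)/7 ≈ 0.01039 + 21.141*I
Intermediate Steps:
U(y, d) = -4 + d*y (U(y, d) = -4 + y*d = -4 + d*y)
R = -385 (R = 77*(-5) = -385)
U(sqrt(-43 - 138), 121*(-5))/R = (-4 + (121*(-5))*sqrt(-43 - 138))/(-385) = (-4 - 605*I*sqrt(181))*(-1/385) = 4/385 + 11*I*sqrt(181)/7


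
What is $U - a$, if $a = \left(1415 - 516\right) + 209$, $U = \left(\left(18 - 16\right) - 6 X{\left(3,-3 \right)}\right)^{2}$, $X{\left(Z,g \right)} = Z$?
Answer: $-852$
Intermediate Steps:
$U = 256$ ($U = \left(\left(18 - 16\right) - 18\right)^{2} = \left(2 - 18\right)^{2} = \left(-16\right)^{2} = 256$)
$a = 1108$ ($a = 899 + 209 = 1108$)
$U - a = 256 - 1108 = -852$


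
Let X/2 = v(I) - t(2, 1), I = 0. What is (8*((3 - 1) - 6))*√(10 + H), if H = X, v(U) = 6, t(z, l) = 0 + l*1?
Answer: -64*√5 ≈ -143.11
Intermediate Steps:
t(z, l) = l (t(z, l) = 0 + l = l)
X = 10 (X = 2*(6 - 1*1) = 2*(6 - 1) = 2*5 = 10)
H = 10
(8*((3 - 1) - 6))*√(10 + H) = (8*((3 - 1) - 6))*√(10 + 10) = (8*(2 - 6))*√20 = (8*(-4))*(2*√5) = -64*√5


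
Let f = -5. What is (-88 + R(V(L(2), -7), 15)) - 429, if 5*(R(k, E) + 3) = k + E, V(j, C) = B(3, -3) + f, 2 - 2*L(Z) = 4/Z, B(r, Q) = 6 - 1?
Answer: -517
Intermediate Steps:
B(r, Q) = 5
L(Z) = 1 - 2/Z
V(j, C) = 0 (V(j, C) = 5 - 5 = 0)
R(k, E) = -3 + E/5 + k/5 (R(k, E) = -3 + (k + E)/5 = -3 + (E + k)/5 = -3 + (E/5 + k/5) = -3 + E/5 + k/5)
(-88 + R(V(L(2), -7), 15)) - 429 = (-88 + (-3 + (1/5)*15 + (1/5)*0)) - 429 = (-88 + (-3 + 3 + 0)) - 429 = (-88 + 0) - 429 = -88 - 429 = -517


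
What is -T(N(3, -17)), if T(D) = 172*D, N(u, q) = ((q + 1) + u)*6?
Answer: 13416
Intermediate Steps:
N(u, q) = 6 + 6*q + 6*u (N(u, q) = ((1 + q) + u)*6 = (1 + q + u)*6 = 6 + 6*q + 6*u)
-T(N(3, -17)) = -172*(6 + 6*(-17) + 6*3) = -172*(6 - 102 + 18) = -172*(-78) = -1*(-13416) = 13416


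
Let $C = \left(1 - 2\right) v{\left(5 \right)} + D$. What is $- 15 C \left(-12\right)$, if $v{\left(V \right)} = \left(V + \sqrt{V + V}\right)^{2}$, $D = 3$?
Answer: $-5760 - 1800 \sqrt{10} \approx -11452.0$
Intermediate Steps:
$v{\left(V \right)} = \left(V + \sqrt{2} \sqrt{V}\right)^{2}$ ($v{\left(V \right)} = \left(V + \sqrt{2 V}\right)^{2} = \left(V + \sqrt{2} \sqrt{V}\right)^{2}$)
$C = 3 - \left(5 + \sqrt{10}\right)^{2}$ ($C = \left(1 - 2\right) \left(5 + \sqrt{2} \sqrt{5}\right)^{2} + 3 = - \left(5 + \sqrt{10}\right)^{2} + 3 = 3 - \left(5 + \sqrt{10}\right)^{2} \approx -63.623$)
$- 15 C \left(-12\right) = - 15 \left(3 - \left(5 + \sqrt{10}\right)^{2}\right) \left(-12\right) = \left(-45 + 15 \left(5 + \sqrt{10}\right)^{2}\right) \left(-12\right) = 540 - 180 \left(5 + \sqrt{10}\right)^{2}$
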